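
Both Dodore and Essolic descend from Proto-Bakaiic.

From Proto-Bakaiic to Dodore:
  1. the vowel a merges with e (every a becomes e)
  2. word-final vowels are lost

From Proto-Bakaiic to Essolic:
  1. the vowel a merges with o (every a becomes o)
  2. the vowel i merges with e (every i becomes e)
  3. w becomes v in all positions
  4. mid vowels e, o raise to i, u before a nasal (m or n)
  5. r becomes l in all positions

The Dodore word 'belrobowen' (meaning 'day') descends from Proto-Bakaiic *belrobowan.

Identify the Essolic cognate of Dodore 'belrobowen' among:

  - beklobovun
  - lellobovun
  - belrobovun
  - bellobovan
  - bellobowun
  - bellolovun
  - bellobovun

bellobovun

Essolic: *belrobowan
  belrobowan → belrobowon   [vowel merger]
  belrobowon (rule 2 does not apply)
  belrobowon → belrobovon   [unconditioned shift]
  belrobovon → belrobovun   [pre-nasal raising]
  belrobovun → bellobovun   [unconditioned shift]
  giving Essolic bellobovun.
Only 'bellobovun' matches the regular Essolic development of *belrobowan.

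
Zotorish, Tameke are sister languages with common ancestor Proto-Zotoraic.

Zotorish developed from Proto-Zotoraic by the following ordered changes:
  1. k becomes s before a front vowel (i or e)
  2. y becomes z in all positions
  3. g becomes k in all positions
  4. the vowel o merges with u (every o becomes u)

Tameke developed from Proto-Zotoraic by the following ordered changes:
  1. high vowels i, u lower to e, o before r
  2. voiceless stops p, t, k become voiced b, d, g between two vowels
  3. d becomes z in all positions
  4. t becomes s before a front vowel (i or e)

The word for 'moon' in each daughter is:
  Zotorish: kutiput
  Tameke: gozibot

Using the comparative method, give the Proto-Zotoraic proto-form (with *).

Position 2: Zotorish has u, Tameke has o. Taking the neighbouring segments as reconstructed: Zotorish u could go back to *o or *u; Tameke o can only go back to *o — the one source consistent with every daughter is *o.
Position 1: Zotorish has k, Tameke has g. Taking the neighbouring segments as reconstructed: Zotorish k could go back to *k or *g; Tameke g can only go back to *g — the one source consistent with every daughter is *g.
Continuing position by position gives *gotipot; check it forward:
Zotorish: *gotipot > kotipot > kutiput  (by unconditioned shift, vowel merger)
Tameke: *gotipot
  gotipot (rule 1 does not apply)
  gotipot → godibot   [intervocalic voicing]
  godibot → gozibot   [unconditioned shift]
  gozibot (rule 4 does not apply)
  giving Tameke gozibot.
*gotipot is the unique common source.

*gotipot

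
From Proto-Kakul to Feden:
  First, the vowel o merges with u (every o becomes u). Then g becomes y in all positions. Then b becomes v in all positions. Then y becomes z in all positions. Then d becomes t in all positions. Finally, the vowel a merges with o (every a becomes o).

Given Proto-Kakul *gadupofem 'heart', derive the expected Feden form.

zotupufem

Feden: *gadupofem
  gadupofem → gadupufem   [vowel merger]
  gadupufem → yadupufem   [unconditioned shift]
  yadupufem (rule 3 does not apply)
  yadupufem → zadupufem   [unconditioned shift]
  zadupufem → zatupufem   [unconditioned shift]
  zatupufem → zotupufem   [vowel merger]
  giving Feden zotupufem.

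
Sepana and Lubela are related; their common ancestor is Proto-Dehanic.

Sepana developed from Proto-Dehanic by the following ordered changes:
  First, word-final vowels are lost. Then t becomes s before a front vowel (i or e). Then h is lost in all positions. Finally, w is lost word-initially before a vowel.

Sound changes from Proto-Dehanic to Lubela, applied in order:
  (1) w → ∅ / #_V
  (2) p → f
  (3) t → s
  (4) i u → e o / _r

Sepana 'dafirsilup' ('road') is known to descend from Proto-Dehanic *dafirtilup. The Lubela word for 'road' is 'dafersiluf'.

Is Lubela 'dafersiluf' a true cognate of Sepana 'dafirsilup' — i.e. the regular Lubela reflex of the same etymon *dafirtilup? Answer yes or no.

Derive the expected Lubela reflex of *dafirtilup:
Lubela: start from *dafirtilup.
  rule 1: no change — dafirtilup
  rule 2 (unconditioned shift): dafirtilup → dafirtiluf
  rule 3 (unconditioned shift): dafirtiluf → dafirsiluf
  rule 4 (pre-rhotic lowering): dafirsiluf → dafersiluf
  ⇒ Lubela dafersiluf
Lubela 'dafersiluf' matches the regular reflex exactly, so the pair is cognate.

yes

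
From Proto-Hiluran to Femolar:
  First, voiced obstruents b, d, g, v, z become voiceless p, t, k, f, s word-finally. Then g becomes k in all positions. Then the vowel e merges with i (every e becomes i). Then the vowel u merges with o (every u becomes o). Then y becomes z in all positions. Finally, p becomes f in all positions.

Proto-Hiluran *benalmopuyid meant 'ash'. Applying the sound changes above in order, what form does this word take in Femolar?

binalmofozit

Femolar: *benalmopuyid > benalmopuyit > binalmopuyit > binalmopoyit > binalmopozit > binalmofozit  (by final devoicing, vowel merger, vowel merger, unconditioned shift, unconditioned shift)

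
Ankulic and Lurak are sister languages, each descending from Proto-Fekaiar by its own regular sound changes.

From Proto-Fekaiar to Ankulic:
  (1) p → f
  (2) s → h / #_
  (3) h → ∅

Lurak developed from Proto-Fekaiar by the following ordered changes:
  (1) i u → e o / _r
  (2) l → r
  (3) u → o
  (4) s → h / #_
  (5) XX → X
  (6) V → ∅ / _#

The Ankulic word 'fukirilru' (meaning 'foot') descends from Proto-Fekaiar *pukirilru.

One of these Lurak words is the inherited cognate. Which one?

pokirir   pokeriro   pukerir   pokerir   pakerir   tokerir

Lurak: *pukirilru > pukerilru > pukerirru > pokerirro > pokeriro > pokerir  (by pre-rhotic lowering, unconditioned shift, vowel merger, degemination, apocope)

pokerir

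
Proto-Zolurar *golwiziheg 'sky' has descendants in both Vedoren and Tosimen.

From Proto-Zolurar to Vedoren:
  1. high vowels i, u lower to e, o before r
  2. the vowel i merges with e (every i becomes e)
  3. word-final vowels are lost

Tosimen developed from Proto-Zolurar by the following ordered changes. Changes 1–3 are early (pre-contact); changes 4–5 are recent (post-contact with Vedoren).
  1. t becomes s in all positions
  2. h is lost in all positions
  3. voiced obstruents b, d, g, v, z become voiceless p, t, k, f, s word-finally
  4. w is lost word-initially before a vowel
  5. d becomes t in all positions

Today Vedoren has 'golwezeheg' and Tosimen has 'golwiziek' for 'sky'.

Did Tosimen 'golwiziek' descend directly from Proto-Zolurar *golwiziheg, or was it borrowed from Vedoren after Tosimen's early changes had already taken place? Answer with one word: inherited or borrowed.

inherited

If inherited, *golwiziheg would pass through all of Tosimen's changes:
Tosimen: *golwiziheg
  golwiziheg (rule 1 does not apply)
  golwiziheg → golwizieg   [h-loss]
  golwizieg → golwiziek   [final devoicing]
  golwiziek (rule 4 does not apply)
  golwiziek (rule 5 does not apply)
  giving Tosimen golwiziek.
If borrowed from Vedoren 'golwezeheg' after the early changes, it would undergo only the recent ones:
  rule 4 (glide loss): no change (golwezeheg)
  rule 5 (unconditioned shift): no change (golwezeheg)
  ⇒ as a loan: golwezeheg
Tosimen 'golwiziek' matches the inherited outcome exactly, so it is an inherited cognate, not a loan.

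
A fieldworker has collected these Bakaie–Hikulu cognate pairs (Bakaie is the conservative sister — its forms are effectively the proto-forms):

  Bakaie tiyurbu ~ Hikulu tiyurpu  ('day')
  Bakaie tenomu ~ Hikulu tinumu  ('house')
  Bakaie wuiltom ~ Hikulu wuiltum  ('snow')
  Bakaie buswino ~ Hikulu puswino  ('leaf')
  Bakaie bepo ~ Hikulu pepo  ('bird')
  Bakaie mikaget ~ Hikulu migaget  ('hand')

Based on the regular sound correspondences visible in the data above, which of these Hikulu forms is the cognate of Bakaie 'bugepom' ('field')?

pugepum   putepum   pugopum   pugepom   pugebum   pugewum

pugepum

buswino ~ puswino — Bakaie b corresponds to Hikulu p word-initially before a back vowel.
tenomu ~ tinumu, wuiltom ~ wuiltum — Bakaie o corresponds to Hikulu u after a consonant, before a nasal.
Applying these to Bakaie 'bugepom':
  bugepom → pugepom   (b→p word-initially before a back vowel)
  pugepom → pugepum   (o→u after a consonant, before a nasal)
So the Hikulu cognate is 'pugepum'.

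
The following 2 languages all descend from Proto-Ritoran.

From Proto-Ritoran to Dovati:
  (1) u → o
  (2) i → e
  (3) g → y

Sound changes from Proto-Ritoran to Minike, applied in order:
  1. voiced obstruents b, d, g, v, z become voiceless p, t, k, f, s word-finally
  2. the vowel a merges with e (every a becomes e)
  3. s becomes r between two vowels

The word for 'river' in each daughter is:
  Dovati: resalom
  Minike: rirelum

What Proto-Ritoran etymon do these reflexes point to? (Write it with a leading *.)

Position 2: Dovati has e, Minike has i. Minike preserves i here (none of its changes turn any other segment into i), so the proto-segment is *i.
Position 6: Dovati has o, Minike has u. Minike preserves u here (none of its changes turn any other segment into u), so the proto-segment is *u.
Verify the candidate proto-form against each daughter:
Dovati: *risalum > risalom > resalom  (by vowel merger, vowel merger)
Minike: start from *risalum.
  rule 1: no change — risalum
  rule 2 (vowel merger): risalum → riselum
  rule 3 (rhotacism): riselum → rirelum
  ⇒ Minike rirelum
*risalum is the unique common source.

*risalum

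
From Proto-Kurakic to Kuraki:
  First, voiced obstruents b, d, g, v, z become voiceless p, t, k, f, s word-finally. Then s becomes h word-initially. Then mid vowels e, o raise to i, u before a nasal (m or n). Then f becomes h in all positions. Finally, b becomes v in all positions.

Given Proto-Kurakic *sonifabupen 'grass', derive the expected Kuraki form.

Kuraki: *sonifabupen
  sonifabupen (rule 1 does not apply)
  sonifabupen → honifabupen   [debuccalisation]
  honifabupen → hunifabupin   [pre-nasal raising]
  hunifabupin → hunihabupin   [unconditioned shift]
  hunihabupin → hunihavupin   [unconditioned shift]
  giving Kuraki hunihavupin.

hunihavupin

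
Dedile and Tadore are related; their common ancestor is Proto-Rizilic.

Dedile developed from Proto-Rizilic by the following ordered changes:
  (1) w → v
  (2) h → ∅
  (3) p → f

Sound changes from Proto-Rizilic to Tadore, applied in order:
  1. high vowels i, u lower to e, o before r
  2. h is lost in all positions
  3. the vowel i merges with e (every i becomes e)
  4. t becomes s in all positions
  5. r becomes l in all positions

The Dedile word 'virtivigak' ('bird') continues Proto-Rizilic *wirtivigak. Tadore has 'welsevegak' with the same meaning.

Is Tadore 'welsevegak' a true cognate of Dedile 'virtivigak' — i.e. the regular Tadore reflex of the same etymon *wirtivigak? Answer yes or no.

Derive the expected Tadore reflex of *wirtivigak:
Tadore: *wirtivigak
  wirtivigak → wertivigak   [pre-rhotic lowering]
  wertivigak (rule 2 does not apply)
  wertivigak → wertevegak   [vowel merger]
  wertevegak → wersevegak   [unconditioned shift]
  wersevegak → welsevegak   [unconditioned shift]
  giving Tadore welsevegak.
Tadore 'welsevegak' matches the regular reflex exactly, so the pair is cognate.

yes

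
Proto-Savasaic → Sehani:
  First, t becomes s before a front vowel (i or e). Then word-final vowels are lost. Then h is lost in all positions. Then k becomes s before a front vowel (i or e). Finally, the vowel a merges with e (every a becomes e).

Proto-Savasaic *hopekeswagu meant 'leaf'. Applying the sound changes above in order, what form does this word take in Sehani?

Sehani: *hopekeswagu > hopekeswag > opekeswag > opeseswag > opesesweg  (by apocope, h-loss, palatalisation, vowel merger)

opesesweg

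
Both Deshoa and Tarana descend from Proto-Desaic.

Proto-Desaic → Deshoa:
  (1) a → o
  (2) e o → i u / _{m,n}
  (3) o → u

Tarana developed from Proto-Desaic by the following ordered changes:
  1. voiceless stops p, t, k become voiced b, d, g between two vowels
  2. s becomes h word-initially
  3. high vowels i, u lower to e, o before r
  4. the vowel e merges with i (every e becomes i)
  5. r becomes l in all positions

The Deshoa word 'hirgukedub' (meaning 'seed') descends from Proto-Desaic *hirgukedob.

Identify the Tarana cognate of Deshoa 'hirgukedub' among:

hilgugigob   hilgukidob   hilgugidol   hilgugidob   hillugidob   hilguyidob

hilgugidob

Tarana: *hirgukedob
  hirgukedob → hirgugedob   [intervocalic voicing]
  hirgugedob (rule 2 does not apply)
  hirgugedob → hergugedob   [pre-rhotic lowering]
  hergugedob → hirgugidob   [vowel merger]
  hirgugidob → hilgugidob   [unconditioned shift]
  giving Tarana hilgugidob.
Only 'hilgugidob' matches the regular Tarana development of *hirgukedob.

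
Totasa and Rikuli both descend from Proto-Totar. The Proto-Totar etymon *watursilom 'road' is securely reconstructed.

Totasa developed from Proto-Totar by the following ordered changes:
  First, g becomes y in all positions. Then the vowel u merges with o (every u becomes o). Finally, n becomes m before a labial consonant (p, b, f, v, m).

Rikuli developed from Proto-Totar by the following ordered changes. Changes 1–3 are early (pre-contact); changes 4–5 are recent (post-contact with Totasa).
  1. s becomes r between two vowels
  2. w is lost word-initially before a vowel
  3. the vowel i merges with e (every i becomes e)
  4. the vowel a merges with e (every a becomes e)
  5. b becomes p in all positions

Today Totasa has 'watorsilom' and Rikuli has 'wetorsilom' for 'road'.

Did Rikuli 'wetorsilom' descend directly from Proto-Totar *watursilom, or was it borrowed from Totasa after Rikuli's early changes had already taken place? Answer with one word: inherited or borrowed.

borrowed

If inherited, *watursilom would pass through all of Rikuli's changes:
Rikuli: start from *watursilom.
  rule 1: no change — watursilom
  rule 2 (glide loss): watursilom → atursilom
  rule 3 (vowel merger): atursilom → aturselom
  rule 4 (vowel merger): aturselom → eturselom
  rule 5: no change — eturselom
  ⇒ Rikuli eturselom
If borrowed from Totasa 'watorsilom' after the early changes, it would undergo only the recent ones:
  rule 4 (vowel merger): watorsilom → wetorsilom
  rule 5 (unconditioned shift): no change (wetorsilom)
  ⇒ as a loan: wetorsilom
Rikuli 'wetorsilom' matches the loan outcome 'wetorsilom', not the inherited 'eturselom' — it skipped the early Rikuli changes, so it was borrowed from Totasa.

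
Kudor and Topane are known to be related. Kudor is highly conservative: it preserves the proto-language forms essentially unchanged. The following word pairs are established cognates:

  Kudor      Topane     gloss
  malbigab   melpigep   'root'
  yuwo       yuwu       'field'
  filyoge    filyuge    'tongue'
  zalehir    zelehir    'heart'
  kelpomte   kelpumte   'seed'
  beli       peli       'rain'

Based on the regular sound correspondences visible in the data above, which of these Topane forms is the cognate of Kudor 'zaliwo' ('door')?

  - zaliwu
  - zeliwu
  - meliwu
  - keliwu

zeliwu

malbigab ~ melpigep, zalehir ~ zelehir — Kudor a corresponds to Topane e after a consonant, before a consonant other than r, m, n, p, b, f, v.
yuwo ~ yuwu — Kudor o corresponds to Topane u word-finally.
Applying these to Kudor 'zaliwo':
  zaliwo → zeliwo   (a→e after a consonant, before a consonant other than r, m, n, p, b, f, v)
  zeliwo → zeliwu   (o→u word-finally)
So the Topane cognate is 'zeliwu'.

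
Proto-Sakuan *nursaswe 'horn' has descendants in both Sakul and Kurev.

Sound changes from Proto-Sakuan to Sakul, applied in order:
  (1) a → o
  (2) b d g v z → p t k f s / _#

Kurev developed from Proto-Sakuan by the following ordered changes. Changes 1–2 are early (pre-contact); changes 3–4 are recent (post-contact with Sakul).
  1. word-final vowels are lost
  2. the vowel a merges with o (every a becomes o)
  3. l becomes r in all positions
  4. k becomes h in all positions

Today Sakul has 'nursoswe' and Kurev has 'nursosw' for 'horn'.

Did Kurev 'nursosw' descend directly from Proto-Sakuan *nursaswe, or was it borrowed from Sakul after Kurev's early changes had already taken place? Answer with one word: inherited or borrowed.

If inherited, *nursaswe would pass through all of Kurev's changes:
Kurev: *nursaswe
  nursaswe → nursasw   [apocope]
  nursasw → nursosw   [vowel merger]
  nursosw (rule 3 does not apply)
  nursosw (rule 4 does not apply)
  giving Kurev nursosw.
If borrowed from Sakul 'nursoswe' after the early changes, it would undergo only the recent ones:
  rule 3 (unconditioned shift): no change (nursoswe)
  rule 4 (unconditioned shift): no change (nursoswe)
  ⇒ as a loan: nursoswe
Kurev 'nursosw' matches the inherited outcome exactly, so it is an inherited cognate, not a loan.

inherited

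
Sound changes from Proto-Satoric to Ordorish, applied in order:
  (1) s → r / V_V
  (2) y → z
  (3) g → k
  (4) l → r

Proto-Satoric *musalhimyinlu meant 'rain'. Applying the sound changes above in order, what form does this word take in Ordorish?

murarhimzinru

Ordorish: start from *musalhimyinlu.
  rule 1 (rhotacism): musalhimyinlu → muralhimyinlu
  rule 2 (unconditioned shift): muralhimyinlu → muralhimzinlu
  rule 3: no change — muralhimzinlu
  rule 4 (unconditioned shift): muralhimzinlu → murarhimzinru
  ⇒ Ordorish murarhimzinru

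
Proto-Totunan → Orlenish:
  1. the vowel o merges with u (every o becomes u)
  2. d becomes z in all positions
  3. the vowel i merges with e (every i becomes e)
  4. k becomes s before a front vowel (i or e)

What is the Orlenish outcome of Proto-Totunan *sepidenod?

sepezenuz

Orlenish: *sepidenod > sepidenud > sepizenuz > sepezenuz  (by vowel merger, unconditioned shift, vowel merger)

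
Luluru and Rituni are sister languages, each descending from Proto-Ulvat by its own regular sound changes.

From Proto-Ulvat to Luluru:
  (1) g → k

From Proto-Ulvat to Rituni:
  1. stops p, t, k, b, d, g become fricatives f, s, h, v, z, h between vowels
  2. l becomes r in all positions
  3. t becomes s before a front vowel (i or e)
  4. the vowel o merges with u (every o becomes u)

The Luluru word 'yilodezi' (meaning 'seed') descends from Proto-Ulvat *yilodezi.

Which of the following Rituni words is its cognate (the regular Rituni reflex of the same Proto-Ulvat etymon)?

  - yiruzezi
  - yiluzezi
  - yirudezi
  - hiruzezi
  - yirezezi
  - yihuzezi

Rituni: *yilodezi
  yilodezi → yilozezi   [intervocalic lenition]
  yilozezi → yirozezi   [unconditioned shift]
  yirozezi (rule 3 does not apply)
  yirozezi → yiruzezi   [vowel merger]
  giving Rituni yiruzezi.
The other candidates each miss or misapply at least one Rituni change.

yiruzezi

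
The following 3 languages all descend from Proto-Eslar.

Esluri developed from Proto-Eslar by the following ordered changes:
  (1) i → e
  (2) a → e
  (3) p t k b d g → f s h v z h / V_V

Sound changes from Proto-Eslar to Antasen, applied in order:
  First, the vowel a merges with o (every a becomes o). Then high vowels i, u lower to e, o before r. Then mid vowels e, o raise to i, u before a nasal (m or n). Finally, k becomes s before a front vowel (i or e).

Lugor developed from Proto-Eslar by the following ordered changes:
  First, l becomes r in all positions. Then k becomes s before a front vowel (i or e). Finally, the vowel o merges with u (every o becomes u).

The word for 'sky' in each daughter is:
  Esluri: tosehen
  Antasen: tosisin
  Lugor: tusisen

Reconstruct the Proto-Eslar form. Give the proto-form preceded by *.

*tosiken

Position 5: Esluri has h, Antasen has s, Lugor has s. Taking the neighbouring segments as reconstructed: Esluri h could go back to *k or *g or *h; Antasen s could go back to *k or *s; Lugor s could go back to *k or *s — the one source consistent with every daughter is *k.
Position 6: Esluri has e, Antasen has i, Lugor has e. Lugor preserves e here (none of its changes turn any other segment into e), so the proto-segment is *e.
Position 4: Esluri has e, Antasen has i, Lugor has i. Lugor preserves i here (none of its changes turn any other segment into i), so the proto-segment is *i.
Continuing position by position gives *tosiken; check it forward:
Esluri: *tosiken
  tosiken → toseken   [vowel merger]
  toseken (rule 2 does not apply)
  toseken → tosehen   [intervocalic lenition]
  giving Esluri tosehen.
Antasen: *tosiken > tosikin > tosisin  (by pre-nasal raising, palatalisation)
Lugor: *tosiken > tosisen > tusisen  (by palatalisation, vowel merger)
*tosiken is the unique common source.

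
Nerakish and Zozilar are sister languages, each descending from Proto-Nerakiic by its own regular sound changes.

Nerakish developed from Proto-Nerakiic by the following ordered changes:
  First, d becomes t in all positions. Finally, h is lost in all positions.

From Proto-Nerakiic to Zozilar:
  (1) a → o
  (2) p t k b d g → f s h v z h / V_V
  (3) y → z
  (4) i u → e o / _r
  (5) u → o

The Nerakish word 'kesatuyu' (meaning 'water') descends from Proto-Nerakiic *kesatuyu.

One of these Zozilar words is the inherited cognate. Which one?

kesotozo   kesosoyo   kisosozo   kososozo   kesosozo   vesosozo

Zozilar: *kesatuyu > kesotuyu > kesosuyu > kesosuzu > kesosozo  (by vowel merger, intervocalic lenition, unconditioned shift, vowel merger)
The other candidates each miss or misapply at least one Zozilar change.

kesosozo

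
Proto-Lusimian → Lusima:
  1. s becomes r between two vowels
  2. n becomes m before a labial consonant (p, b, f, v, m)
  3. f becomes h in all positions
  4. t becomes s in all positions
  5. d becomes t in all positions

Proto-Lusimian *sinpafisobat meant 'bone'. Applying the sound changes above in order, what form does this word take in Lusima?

Lusima: start from *sinpafisobat.
  rule 1 (rhotacism): sinpafisobat → sinpafirobat
  rule 2 (nasal place assimilation): sinpafirobat → simpafirobat
  rule 3 (unconditioned shift): simpafirobat → simpahirobat
  rule 4 (unconditioned shift): simpahirobat → simpahirobas
  rule 5: no change — simpahirobas
  ⇒ Lusima simpahirobas

simpahirobas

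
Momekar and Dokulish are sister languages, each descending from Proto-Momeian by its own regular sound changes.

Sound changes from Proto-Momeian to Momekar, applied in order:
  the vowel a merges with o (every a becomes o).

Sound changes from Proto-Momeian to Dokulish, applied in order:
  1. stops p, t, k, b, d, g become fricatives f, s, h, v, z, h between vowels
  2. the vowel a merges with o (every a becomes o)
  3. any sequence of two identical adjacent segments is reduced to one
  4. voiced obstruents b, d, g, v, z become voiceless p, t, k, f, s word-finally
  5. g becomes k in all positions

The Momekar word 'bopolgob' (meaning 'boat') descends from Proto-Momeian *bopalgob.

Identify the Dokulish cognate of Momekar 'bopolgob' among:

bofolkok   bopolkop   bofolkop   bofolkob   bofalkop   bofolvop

Dokulish: start from *bopalgob.
  rule 1 (intervocalic lenition): bopalgob → bofalgob
  rule 2 (vowel merger): bofalgob → bofolgob
  rule 3: no change — bofolgob
  rule 4 (final devoicing): bofolgob → bofolgop
  rule 5 (unconditioned shift): bofolgop → bofolkop
  ⇒ Dokulish bofolkop
The other candidates each miss or misapply at least one Dokulish change.

bofolkop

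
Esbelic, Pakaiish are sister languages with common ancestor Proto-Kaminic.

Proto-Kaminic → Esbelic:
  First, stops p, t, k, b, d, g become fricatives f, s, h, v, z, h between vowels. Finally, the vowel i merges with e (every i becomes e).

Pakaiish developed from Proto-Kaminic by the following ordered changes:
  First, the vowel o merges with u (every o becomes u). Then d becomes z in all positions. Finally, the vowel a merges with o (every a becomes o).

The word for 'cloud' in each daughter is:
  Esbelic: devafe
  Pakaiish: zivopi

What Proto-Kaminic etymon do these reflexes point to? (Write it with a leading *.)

*divapi

Position 2: Esbelic has e, Pakaiish has i. Pakaiish preserves i here (none of its changes turn any other segment into i), so the proto-segment is *i.
Position 5: Esbelic has f, Pakaiish has p. Pakaiish preserves p here (none of its changes turn any other segment into p), so the proto-segment is *p.
Position 6: Esbelic has e, Pakaiish has i. Pakaiish preserves i here (none of its changes turn any other segment into i), so the proto-segment is *i.
Continuing position by position gives *divapi; check it forward:
Esbelic: start from *divapi.
  rule 1 (intervocalic lenition): divapi → divafi
  rule 2 (vowel merger): divafi → devafe
  ⇒ Esbelic devafe
Pakaiish: start from *divapi.
  rule 1: no change — divapi
  rule 2 (unconditioned shift): divapi → zivapi
  rule 3 (vowel merger): zivapi → zivopi
  ⇒ Pakaiish zivopi
*divapi is the unique common source.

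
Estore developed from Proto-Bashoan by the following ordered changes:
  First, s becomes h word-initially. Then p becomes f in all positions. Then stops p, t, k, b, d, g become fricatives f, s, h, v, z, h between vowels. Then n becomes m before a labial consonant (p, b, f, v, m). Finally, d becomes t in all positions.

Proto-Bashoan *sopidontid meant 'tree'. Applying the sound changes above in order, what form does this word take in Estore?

Estore: *sopidontid
  sopidontid → hopidontid   [debuccalisation]
  hopidontid → hofidontid   [unconditioned shift]
  hofidontid → hofizontid   [intervocalic lenition]
  hofizontid (rule 4 does not apply)
  hofizontid → hofizontit   [unconditioned shift]
  giving Estore hofizontit.

hofizontit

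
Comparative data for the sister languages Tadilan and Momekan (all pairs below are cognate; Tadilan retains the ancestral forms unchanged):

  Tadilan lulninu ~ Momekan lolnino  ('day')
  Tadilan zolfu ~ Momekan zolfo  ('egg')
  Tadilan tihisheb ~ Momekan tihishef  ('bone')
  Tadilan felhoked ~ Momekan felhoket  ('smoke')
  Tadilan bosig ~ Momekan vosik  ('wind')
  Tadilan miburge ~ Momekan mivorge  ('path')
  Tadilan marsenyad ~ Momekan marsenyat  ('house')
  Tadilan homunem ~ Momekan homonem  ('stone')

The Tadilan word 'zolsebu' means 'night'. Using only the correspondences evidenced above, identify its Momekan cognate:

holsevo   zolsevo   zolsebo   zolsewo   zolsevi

zolsevo

miburge ~ mivorge — Tadilan b corresponds to Momekan v between vowels (before a back vowel).
lulninu ~ lolnino, zolfu ~ zolfo — Tadilan u corresponds to Momekan o word-finally.
Applying these to Tadilan 'zolsebu':
  zolsebu → zolsevu   (b→v between vowels (before a back vowel))
  zolsevu → zolsevo   (u→o word-finally)
So the Momekan cognate is 'zolsevo'.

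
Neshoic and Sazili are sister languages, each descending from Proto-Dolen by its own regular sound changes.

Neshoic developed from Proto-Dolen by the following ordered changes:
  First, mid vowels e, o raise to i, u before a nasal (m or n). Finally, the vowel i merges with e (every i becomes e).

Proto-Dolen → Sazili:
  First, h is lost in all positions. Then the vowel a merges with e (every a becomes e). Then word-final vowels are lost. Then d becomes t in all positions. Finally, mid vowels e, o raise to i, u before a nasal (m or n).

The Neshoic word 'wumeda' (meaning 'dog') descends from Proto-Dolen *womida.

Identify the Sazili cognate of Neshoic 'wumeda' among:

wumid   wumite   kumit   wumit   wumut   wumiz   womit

Sazili: start from *womida.
  rule 1: no change — womida
  rule 2 (vowel merger): womida → womide
  rule 3 (apocope): womide → womid
  rule 4 (unconditioned shift): womid → womit
  rule 5 (pre-nasal raising): womit → wumit
  ⇒ Sazili wumit

wumit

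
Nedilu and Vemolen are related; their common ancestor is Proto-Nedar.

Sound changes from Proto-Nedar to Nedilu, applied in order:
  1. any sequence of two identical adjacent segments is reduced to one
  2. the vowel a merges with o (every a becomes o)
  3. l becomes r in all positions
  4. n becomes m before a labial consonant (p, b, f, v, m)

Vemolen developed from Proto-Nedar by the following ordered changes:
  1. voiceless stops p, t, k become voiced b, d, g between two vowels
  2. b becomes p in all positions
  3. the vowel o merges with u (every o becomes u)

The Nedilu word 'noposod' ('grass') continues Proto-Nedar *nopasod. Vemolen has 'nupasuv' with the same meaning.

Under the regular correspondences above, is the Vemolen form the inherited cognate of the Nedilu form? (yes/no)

no

Derive the expected Vemolen reflex of *nopasod:
Vemolen: *nopasod > nobasod > nopasod > nupasud  (by intervocalic voicing, unconditioned shift, vowel merger)
The regular Vemolen reflex would be 'nupasud', but the attested form is 'nupasuv'. The correspondence is irregular, so they are not cognates (the Vemolen form has a different source).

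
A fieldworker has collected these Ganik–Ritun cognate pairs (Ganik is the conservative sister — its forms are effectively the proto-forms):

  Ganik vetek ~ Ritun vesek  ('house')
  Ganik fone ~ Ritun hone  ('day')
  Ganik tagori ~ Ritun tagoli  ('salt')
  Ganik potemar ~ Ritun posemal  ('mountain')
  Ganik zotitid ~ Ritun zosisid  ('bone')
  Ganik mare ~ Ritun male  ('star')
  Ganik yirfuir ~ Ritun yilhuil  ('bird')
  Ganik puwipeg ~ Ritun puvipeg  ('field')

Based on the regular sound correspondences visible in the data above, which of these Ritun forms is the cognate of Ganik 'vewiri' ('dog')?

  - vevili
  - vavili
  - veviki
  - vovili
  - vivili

vevili

puwipeg ~ puvipeg — Ganik w corresponds to Ritun v between vowels (before a front vowel).
tagori ~ tagoli — Ganik r corresponds to Ritun l between vowels (before a front vowel).
Applying these to Ganik 'vewiri':
  vewiri → veviri   (w→v between vowels (before a front vowel))
  veviri → vevili   (r→l between vowels (before a front vowel))
So the Ritun cognate is 'vevili'.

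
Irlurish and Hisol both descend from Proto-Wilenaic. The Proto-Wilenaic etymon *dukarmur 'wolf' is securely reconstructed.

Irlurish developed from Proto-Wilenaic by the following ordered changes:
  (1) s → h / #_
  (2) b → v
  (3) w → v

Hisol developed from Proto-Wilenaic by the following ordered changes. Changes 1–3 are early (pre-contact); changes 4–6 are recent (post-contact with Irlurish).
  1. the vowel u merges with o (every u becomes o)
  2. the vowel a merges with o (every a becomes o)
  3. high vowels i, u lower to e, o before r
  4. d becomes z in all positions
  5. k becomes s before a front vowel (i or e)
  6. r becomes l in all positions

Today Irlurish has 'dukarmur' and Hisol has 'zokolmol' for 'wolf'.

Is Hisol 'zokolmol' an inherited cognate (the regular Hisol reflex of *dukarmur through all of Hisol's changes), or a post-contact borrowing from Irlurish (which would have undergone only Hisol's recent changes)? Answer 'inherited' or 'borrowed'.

inherited

If inherited, *dukarmur would pass through all of Hisol's changes:
Hisol: start from *dukarmur.
  rule 1 (vowel merger): dukarmur → dokarmor
  rule 2 (vowel merger): dokarmor → dokormor
  rule 3: no change — dokormor
  rule 4 (unconditioned shift): dokormor → zokormor
  rule 5: no change — zokormor
  rule 6 (unconditioned shift): zokormor → zokolmol
  ⇒ Hisol zokolmol
If borrowed from Irlurish 'dukarmur' after the early changes, it would undergo only the recent ones:
  rule 4 (unconditioned shift): dukarmur → zukarmur
  rule 5 (palatalisation): no change (zukarmur)
  rule 6 (unconditioned shift): zukarmur → zukalmul
  ⇒ as a loan: zukalmul
Hisol 'zokolmol' matches the inherited outcome exactly, so it is an inherited cognate, not a loan.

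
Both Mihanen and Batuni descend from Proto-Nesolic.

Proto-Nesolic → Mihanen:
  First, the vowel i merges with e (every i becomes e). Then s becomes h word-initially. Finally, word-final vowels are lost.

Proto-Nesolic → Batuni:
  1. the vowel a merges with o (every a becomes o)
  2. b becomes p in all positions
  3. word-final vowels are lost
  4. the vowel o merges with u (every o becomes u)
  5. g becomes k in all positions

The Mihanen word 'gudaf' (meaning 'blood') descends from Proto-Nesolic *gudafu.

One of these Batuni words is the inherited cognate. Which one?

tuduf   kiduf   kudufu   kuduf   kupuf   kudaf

kuduf

Batuni: *gudafu
  gudafu → gudofu   [vowel merger]
  gudofu (rule 2 does not apply)
  gudofu → gudof   [apocope]
  gudof → guduf   [vowel merger]
  guduf → kuduf   [unconditioned shift]
  giving Batuni kuduf.
Among the options, 'kuduf' alone shows every Batuni change applied in order.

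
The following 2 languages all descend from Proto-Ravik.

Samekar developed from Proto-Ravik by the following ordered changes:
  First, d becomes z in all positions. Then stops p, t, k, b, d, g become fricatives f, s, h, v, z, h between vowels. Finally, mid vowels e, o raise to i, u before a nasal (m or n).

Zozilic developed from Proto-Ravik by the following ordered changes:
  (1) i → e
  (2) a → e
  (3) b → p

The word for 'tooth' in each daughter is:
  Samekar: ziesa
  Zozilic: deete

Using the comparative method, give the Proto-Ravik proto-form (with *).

*dieta

Position 5: Samekar has a, Zozilic has e. Samekar preserves a here (none of its changes turn any other segment into a), so the proto-segment is *a.
Position 1: Samekar has z, Zozilic has d. Zozilic preserves d here (none of its changes turn any other segment into d), so the proto-segment is *d.
This points to *dieta. Verify forward in each daughter:
Samekar: start from *dieta.
  rule 1 (unconditioned shift): dieta → zieta
  rule 2 (intervocalic lenition): zieta → ziesa
  rule 3: no change — ziesa
  ⇒ Samekar ziesa
Zozilic: *dieta
  dieta → deeta   [vowel merger]
  deeta → deete   [vowel merger]
  deete (rule 3 does not apply)
  giving Zozilic deete.
*dieta is the unique common source.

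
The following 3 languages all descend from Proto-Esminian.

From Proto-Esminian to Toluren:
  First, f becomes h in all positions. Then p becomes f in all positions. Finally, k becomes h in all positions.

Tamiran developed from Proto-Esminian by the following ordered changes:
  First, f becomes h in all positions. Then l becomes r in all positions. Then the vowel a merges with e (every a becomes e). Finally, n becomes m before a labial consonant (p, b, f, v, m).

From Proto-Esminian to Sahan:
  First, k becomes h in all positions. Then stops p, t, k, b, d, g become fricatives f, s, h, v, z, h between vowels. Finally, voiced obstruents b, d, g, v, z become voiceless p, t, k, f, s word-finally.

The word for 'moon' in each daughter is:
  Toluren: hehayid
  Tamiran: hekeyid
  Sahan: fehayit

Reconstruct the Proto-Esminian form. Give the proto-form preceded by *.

Position 1: Toluren has h, Tamiran has h, Sahan has f. Taking the neighbouring segments as reconstructed: Toluren h could go back to *k or *f or *h; Tamiran h could go back to *f or *h; Sahan f can only go back to *f — the one source consistent with every daughter is *f.
Position 3: Toluren has h, Tamiran has k, Sahan has h. Tamiran preserves k here (none of its changes turn any other segment into k), so the proto-segment is *k.
This points to *fekayid. Verify forward in each daughter:
Toluren: *fekayid
  fekayid → hekayid   [unconditioned shift]
  hekayid (rule 2 does not apply)
  hekayid → hehayid   [unconditioned shift]
  giving Toluren hehayid.
Tamiran: start from *fekayid.
  rule 1 (unconditioned shift): fekayid → hekayid
  rule 2: no change — hekayid
  rule 3 (vowel merger): hekayid → hekeyid
  rule 4: no change — hekeyid
  ⇒ Tamiran hekeyid
Sahan: start from *fekayid.
  rule 1 (unconditioned shift): fekayid → fehayid
  rule 2: no change — fehayid
  rule 3 (final devoicing): fehayid → fehayit
  ⇒ Sahan fehayit
No other proto-form is consistent with every reflex, so the reconstruction is *fekayid.

*fekayid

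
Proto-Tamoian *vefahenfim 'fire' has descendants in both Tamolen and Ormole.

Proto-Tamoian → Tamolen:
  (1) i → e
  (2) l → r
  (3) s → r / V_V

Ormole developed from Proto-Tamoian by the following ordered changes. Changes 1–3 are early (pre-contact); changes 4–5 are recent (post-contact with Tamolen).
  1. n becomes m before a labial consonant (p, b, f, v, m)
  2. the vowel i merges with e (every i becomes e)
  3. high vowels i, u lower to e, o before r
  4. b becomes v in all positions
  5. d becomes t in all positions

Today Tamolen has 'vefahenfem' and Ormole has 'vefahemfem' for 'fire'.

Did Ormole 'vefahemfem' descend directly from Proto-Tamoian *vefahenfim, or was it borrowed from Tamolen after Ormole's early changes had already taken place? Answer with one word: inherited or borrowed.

inherited

If inherited, *vefahenfim would pass through all of Ormole's changes:
Ormole: *vefahenfim > vefahemfim > vefahemfem  (by nasal place assimilation, vowel merger)
If borrowed from Tamolen 'vefahenfem' after the early changes, it would undergo only the recent ones:
  rule 4 (unconditioned shift): no change (vefahenfem)
  rule 5 (unconditioned shift): no change (vefahenfem)
  ⇒ as a loan: vefahenfem
Ormole 'vefahemfem' matches the inherited outcome exactly, so it is an inherited cognate, not a loan.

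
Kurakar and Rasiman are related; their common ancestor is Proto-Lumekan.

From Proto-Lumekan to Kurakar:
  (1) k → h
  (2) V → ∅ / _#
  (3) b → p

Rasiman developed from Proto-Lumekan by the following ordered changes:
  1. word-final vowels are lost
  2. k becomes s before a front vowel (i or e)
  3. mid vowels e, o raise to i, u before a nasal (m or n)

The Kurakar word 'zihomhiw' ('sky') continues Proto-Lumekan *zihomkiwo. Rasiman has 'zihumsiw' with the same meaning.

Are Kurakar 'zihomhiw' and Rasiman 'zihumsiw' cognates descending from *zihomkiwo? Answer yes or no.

yes

Derive the expected Rasiman reflex of *zihomkiwo:
Rasiman: start from *zihomkiwo.
  rule 1 (apocope): zihomkiwo → zihomkiw
  rule 2 (palatalisation): zihomkiw → zihomsiw
  rule 3 (pre-nasal raising): zihomsiw → zihumsiw
  ⇒ Rasiman zihumsiw
Rasiman 'zihumsiw' matches the regular reflex exactly, so the pair is cognate.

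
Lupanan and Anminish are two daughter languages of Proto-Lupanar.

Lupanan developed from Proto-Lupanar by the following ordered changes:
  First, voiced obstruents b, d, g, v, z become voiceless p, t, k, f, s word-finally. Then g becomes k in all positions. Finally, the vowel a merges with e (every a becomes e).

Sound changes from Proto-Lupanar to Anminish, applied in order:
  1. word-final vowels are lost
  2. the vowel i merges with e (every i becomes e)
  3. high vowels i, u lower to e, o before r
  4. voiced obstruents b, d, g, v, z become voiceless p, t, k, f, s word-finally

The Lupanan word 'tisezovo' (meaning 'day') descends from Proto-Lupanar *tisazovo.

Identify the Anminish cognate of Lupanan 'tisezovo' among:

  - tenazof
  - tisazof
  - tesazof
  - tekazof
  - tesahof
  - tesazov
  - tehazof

Anminish: *tisazovo > tisazov > tesazov > tesazof  (by apocope, vowel merger, final devoicing)
Among the options, 'tesazof' alone shows every Anminish change applied in order.

tesazof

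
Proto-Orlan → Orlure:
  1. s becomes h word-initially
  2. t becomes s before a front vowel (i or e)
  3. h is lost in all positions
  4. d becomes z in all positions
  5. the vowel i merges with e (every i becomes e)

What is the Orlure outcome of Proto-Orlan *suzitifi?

Orlure: start from *suzitifi.
  rule 1 (debuccalisation): suzitifi → huzitifi
  rule 2 (palatalisation): huzitifi → huzisifi
  rule 3 (h-loss): huzisifi → uzisifi
  rule 4: no change — uzisifi
  rule 5 (vowel merger): uzisifi → uzesefe
  ⇒ Orlure uzesefe

uzesefe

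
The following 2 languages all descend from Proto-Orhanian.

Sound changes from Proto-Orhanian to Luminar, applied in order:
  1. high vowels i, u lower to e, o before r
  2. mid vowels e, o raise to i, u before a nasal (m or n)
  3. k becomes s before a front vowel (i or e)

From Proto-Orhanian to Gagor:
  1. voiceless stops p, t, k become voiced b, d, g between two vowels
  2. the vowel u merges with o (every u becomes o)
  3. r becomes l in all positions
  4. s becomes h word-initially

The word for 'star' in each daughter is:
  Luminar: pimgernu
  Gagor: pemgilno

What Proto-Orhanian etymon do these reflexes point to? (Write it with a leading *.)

Position 8: Luminar has u, Gagor has o. Taking the neighbouring segments as reconstructed: Luminar u can only go back to *u; Gagor o could go back to *o or *u — the one source consistent with every daughter is *u.
Position 5: Luminar has e, Gagor has i. Gagor preserves i here (none of its changes turn any other segment into i), so the proto-segment is *i.
Continuing position by position gives *pemgirnu; check it forward:
Luminar: *pemgirnu > pemgernu > pimgernu  (by pre-rhotic lowering, pre-nasal raising)
Gagor: *pemgirnu > pemgirno > pemgilno  (by vowel merger, unconditioned shift)
Only *pemgirnu yields all of Luminar pimgernu, Gagor pemgilno.

*pemgirnu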